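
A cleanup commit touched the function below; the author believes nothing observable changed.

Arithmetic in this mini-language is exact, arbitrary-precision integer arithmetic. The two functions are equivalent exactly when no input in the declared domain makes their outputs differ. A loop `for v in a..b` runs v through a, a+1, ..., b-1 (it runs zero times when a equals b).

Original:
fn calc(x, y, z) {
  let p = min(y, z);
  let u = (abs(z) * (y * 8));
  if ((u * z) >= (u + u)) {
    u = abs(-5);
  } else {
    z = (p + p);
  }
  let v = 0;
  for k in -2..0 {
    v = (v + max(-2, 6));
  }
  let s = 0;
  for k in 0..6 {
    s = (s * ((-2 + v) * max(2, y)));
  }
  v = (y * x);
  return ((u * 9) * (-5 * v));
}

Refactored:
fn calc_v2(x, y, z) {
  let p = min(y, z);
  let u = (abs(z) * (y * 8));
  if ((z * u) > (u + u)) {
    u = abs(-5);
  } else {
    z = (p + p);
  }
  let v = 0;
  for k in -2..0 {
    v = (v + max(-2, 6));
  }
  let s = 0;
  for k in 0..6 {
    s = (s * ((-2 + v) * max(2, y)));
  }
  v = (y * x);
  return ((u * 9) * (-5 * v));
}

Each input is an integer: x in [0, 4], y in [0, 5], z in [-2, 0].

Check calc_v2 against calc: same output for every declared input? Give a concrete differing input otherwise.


The rewrite breaks on x=1, y=1, z=0, where the results are -225 and 0.
calc: p := 0 | u := 0 | ((u * z) >= (u + u)): true | u := 5 | v := 0 | iter k=-2: | v := 6 | iter k=-1: | v := 12 | s := 0 | iter k=0: | s := 0 | iter k=1: | s := 0 | iter k=2: | s := 0 | iter k=3: | s := 0 | iter k=4: | s := 0 | iter k=5: | s := 0 | v := 1 | result -225
calc_v2: p := 0 | u := 0 | ((z * u) > (u + u)): false | z := 0 | v := 0 | iter k=-2: | v := 6 | iter k=-1: | v := 12 | s := 0 | iter k=0: | s := 0 | iter k=1: | s := 0 | iter k=2: | s := 0 | iter k=3: | s := 0 | iter k=4: | s := 0 | iter k=5: | s := 0 | v := 1 | result 0
verdict: not equivalent; witness: x=1, y=1, z=0


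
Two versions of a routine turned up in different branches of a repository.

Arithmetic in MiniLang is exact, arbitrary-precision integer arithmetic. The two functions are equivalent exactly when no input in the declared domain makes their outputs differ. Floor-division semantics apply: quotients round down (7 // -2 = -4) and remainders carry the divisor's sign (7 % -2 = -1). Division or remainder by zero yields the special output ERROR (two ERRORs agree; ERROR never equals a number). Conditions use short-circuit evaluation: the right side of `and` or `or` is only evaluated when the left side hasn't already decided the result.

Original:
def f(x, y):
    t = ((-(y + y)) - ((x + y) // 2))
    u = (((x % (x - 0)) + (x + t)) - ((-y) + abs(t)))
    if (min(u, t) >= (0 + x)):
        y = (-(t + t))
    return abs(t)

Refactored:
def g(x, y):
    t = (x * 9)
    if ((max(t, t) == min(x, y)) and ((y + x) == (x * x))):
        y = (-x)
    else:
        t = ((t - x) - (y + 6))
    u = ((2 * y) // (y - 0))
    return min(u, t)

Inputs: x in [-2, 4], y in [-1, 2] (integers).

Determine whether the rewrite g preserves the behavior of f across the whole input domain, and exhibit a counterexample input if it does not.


These are not equivalent — on x=-2, y=-1 the outputs split (4 vs -21).
f: t := 4 | u := -3 | (min(u, t) >= (0 + x)): false | result 4
g: t := -18 | ((max(t, t) == min(x, y)) and ((y + x) == (x * x))): false | t := -21 | u := 2 | result -21
verdict: not equivalent; witness: x=-2, y=-1


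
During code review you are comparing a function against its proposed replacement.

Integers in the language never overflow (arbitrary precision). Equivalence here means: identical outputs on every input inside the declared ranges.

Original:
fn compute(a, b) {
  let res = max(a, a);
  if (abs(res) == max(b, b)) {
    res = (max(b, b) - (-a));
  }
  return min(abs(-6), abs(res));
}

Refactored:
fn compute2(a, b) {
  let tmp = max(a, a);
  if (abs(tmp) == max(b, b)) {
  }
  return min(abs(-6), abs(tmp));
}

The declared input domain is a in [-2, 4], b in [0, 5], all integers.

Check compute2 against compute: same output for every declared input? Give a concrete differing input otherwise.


These are not equivalent — on a=-2, b=2 the outputs split (0 vs 2).
compute: res = -2; (abs(res) == max(b, b)) -> true; res = 0; return 0
compute2: tmp = -2; (abs(tmp) == max(b, b)) -> true; return 2
verdict: not equivalent; witness: a=-2, b=2


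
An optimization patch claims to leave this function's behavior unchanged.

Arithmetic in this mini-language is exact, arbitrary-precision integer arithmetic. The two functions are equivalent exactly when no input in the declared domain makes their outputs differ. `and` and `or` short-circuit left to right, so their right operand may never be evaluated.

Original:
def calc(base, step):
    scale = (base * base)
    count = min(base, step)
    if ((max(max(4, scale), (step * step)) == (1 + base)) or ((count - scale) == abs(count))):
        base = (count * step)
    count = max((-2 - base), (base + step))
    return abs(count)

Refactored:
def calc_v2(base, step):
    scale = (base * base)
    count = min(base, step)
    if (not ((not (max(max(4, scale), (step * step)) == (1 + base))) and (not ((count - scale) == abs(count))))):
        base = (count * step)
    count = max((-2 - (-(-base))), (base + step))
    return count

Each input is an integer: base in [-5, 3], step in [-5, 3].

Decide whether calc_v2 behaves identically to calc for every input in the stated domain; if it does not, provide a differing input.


There is a counterexample at base=-1, step=-5: 1 on one side, -1 on the other.
calc: scale := 1 | count := -5 | ((max(max(4, scale), (step * step)) == (1 + base)) or ((count - scale) == abs(count))): false | count := -1 | result 1
calc_v2: scale := 1 | count := -5 | (not ((not (max(max(4, scale), (step * step)) == (1 + base))) and (not ((count - scale) == abs(count))))): false | count := -1 | result -1
verdict: not equivalent; witness: base=-1, step=-5


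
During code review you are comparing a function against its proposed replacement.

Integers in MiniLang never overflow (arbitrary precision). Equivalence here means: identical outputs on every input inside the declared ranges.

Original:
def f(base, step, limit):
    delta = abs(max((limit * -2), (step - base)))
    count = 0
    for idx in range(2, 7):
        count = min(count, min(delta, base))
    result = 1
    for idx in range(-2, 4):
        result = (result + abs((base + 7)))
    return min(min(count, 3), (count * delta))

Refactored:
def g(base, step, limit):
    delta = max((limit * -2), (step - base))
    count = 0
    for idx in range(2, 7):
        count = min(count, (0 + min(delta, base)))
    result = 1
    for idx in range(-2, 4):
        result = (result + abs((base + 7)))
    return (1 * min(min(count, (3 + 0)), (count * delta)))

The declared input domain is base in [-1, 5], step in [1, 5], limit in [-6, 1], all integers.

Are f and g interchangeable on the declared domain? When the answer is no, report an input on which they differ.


Run the pair on base=2, step=1, limit=1.
f: delta = 1; count = 0; [idx=2]; count = 0; [idx=3]; count = 0; [idx=4]; count = 0; [idx=5]; count = 0; [idx=6]; count = 0; result = 1; [idx=-2]; result = 10; [idx=-1]; result = 19; [idx=0]; result = 28; [idx=1]; result = 37; [idx=2]; result = 46; [idx=3]; result = 55; return 0
g: delta = -1; count = 0; [idx=2]; count = -1; [idx=3]; count = -1; [idx=4]; count = -1; [idx=5]; count = -1; [idx=6]; count = -1; result = 1; [idx=-2]; result = 10; [idx=-1]; result = 19; [idx=0]; result = 28; [idx=1]; result = 37; [idx=2]; result = 46; [idx=3]; result = 55; return -1
0 != -1, so the rewrite changes behavior.
verdict: not equivalent; witness: base=2, step=1, limit=1


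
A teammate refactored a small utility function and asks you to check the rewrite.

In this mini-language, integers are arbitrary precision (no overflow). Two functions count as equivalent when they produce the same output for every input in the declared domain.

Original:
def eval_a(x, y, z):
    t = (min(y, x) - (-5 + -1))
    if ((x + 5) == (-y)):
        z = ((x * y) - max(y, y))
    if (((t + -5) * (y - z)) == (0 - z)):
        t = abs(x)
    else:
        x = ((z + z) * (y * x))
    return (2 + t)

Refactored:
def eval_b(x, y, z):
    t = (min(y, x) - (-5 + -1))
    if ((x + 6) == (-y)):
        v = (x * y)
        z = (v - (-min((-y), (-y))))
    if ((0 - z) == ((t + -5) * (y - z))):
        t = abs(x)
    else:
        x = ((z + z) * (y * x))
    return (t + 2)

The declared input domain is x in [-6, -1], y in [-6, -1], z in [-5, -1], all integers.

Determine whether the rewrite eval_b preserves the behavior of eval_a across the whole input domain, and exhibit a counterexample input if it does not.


There is a counterexample at x=-2, y=-3, z=-2: 5 on one side, 4 on the other.
eval_a: t := 3 | ((x + 5) == (-y)): true | z := 9 | (((t + -5) * (y - z)) == (0 - z)): false | x := 108 | result 5
eval_b: t := 3 | ((x + 6) == (-y)): false | ((0 - z) == ((t + -5) * (y - z))): true | t := 2 | result 4
verdict: not equivalent; witness: x=-2, y=-3, z=-2


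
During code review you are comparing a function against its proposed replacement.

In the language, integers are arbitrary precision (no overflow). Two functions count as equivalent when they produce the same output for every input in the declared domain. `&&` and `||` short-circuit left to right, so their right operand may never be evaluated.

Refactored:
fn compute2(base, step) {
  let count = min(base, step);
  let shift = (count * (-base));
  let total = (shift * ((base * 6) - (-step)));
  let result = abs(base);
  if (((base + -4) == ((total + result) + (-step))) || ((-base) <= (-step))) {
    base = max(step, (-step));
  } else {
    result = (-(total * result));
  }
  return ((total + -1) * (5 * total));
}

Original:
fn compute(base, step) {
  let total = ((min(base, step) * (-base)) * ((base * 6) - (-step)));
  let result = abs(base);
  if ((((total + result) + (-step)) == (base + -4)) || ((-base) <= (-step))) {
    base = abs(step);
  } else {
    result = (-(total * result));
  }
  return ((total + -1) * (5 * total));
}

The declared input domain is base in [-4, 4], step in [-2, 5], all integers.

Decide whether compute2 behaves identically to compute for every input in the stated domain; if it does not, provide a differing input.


This is a faithful refactor — local variable names differ, and min/max/abs usage differs, and statement counts differ, but the computed results match everywhere.
As a probe, take base=-3, step=1: compute runs total=153, then result=3, then ((((total + result) + (-step)) == (base + -4)) || ((-base) <= (-step))) is false, then result=-459, then returns 116280; compute2 runs count=-3, then shift=-9, then total=153, then result=3, then (((base + -4) == ((total + result) + (-step))) || ((-base) <= (-step))) is false, then result=-459, then returns 116280; both end at 116280.
Sweeping the whole domain (72 inputs) finds no disagreement.
verdict: equivalent


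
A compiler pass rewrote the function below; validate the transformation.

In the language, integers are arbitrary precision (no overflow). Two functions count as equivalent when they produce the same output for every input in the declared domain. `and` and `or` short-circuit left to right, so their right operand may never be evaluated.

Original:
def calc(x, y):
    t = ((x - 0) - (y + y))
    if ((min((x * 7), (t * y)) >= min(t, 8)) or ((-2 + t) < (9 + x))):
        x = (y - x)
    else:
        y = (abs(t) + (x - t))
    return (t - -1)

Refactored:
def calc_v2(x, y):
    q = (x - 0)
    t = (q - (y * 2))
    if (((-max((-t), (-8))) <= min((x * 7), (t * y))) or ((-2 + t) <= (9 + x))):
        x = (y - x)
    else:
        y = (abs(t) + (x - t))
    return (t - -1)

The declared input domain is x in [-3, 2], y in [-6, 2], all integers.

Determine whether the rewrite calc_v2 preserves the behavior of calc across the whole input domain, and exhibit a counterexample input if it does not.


Equivalent. The one real change (`((-2 + t) < (9 + x))` became `((-2 + t) <= (9 + x))`) has no effect anywhere in the declared ranges.
Checked all 54 inputs in the declared domain: the outputs agree on every one.
One worked example (x=-3, y=-3) — calc: t = 3; ((min((x * 7), (t * y)) >= min(t, 8)) or ((-2 + t) < (9 + x))) -> true; x = 0; return 4; calc_v2: q = -3; t = 3; (((-max((-t), (-8))) <= min((x * 7), (t * y))) or ((-2 + t) <= (9 + x))) -> true; x = 0; return 4; agreement on 4.
verdict: equivalent


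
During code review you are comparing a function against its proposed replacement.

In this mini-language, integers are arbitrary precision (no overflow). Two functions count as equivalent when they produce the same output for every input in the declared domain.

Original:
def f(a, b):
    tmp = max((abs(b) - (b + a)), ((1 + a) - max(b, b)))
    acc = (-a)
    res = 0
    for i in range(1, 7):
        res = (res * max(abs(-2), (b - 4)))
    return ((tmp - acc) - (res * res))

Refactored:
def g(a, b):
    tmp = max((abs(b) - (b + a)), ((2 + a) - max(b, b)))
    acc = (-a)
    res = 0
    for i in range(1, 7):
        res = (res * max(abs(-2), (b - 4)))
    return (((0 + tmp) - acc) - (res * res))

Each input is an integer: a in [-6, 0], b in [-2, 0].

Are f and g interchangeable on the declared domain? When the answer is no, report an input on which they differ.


Consider the input a=0, b=-1.
f: tmp = 2; acc = 0; res = 0; [i=1]; res = 0; [i=2]; res = 0; [i=3]; res = 0; [i=4]; res = 0; [i=5]; res = 0; [i=6]; res = 0; return 2
g: tmp = 3; acc = 0; res = 0; [i=1]; res = 0; [i=2]; res = 0; [i=3]; res = 0; [i=4]; res = 0; [i=5]; res = 0; [i=6]; res = 0; return 3
2 and 3 differ, so these are not the same function on this domain.
verdict: not equivalent; witness: a=0, b=-1


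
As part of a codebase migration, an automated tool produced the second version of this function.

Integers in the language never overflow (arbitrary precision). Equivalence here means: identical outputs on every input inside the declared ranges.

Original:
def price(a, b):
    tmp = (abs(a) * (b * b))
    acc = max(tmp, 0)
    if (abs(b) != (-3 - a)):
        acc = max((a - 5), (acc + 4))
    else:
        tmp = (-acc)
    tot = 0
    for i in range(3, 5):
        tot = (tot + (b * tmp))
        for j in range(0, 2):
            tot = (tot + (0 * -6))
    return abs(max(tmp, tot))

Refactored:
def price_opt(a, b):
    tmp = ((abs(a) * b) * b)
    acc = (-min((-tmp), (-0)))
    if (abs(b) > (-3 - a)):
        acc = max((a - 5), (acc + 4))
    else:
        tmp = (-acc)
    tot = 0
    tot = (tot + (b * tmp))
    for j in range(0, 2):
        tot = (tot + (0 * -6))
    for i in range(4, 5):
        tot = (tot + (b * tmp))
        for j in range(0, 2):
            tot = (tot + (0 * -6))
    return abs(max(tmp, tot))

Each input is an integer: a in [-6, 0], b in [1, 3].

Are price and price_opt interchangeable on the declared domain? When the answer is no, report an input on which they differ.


The rewrite breaks on a=-6, b=1, where the results are 12 and 6.
price: tmp becomes 6; next acc becomes 6; next (abs(b) != (-3 - a)) evaluates to true; next acc becomes 10; next tot becomes 0; next at i=3:; next tot becomes 6; next at j=0:; next tot becomes 6; next at j=1:; next tot becomes 6; next at i=4:; next tot becomes 12; next at j=0:; next tot becomes 12; next at j=1:; next tot becomes 12; next final value 12
price_opt: tmp becomes 6; next acc becomes 6; next (abs(b) > (-3 - a)) evaluates to false; next tmp becomes -6; next tot becomes 0; next tot becomes -6; next at j=0:; next tot becomes -6; next at j=1:; next tot becomes -6; next at i=4:; next tot becomes -12; next at j=0:; next tot becomes -12; next at j=1:; next tot becomes -12; next final value 6
verdict: not equivalent; witness: a=-6, b=1


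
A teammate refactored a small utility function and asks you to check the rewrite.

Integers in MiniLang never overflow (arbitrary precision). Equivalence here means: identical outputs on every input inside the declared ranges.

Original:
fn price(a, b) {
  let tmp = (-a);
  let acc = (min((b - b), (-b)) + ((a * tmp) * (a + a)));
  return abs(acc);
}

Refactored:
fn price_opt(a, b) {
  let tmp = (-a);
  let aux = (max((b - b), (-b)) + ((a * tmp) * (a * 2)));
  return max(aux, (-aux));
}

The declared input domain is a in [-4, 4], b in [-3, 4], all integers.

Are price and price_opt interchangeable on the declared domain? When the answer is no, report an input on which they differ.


Run the pair on a=-4, b=-3.
price: tmp := 4 | acc := 128 | result 128
price_opt: tmp := 4 | aux := 131 | result 131
128 and 131 differ, so these are not the same function on this domain.
verdict: not equivalent; witness: a=-4, b=-3


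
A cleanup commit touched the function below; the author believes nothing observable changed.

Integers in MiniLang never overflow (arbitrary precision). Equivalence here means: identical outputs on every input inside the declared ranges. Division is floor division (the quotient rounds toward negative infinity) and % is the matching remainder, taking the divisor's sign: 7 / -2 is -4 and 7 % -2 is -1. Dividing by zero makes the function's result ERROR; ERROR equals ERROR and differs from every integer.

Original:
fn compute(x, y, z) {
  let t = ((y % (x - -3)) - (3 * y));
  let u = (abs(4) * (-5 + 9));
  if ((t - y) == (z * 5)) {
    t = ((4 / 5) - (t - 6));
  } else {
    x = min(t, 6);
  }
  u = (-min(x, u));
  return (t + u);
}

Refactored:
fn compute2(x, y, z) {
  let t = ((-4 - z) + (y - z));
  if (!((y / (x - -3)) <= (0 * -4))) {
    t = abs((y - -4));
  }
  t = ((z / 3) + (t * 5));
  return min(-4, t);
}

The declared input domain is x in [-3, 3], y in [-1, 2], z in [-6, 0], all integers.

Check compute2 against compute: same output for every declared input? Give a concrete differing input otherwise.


The rewrite breaks on x=-2, y=-1, z=-6, where the results are 0 and -4.
compute: t := 3 | u := 16 | ((t - y) == (z * 5)): false | x := 3 | u := -3 | result 0
compute2: t := 7 | (!((y / (x - -3)) <= (0 * -4))): false | t := 33 | result -4
verdict: not equivalent; witness: x=-2, y=-1, z=-6


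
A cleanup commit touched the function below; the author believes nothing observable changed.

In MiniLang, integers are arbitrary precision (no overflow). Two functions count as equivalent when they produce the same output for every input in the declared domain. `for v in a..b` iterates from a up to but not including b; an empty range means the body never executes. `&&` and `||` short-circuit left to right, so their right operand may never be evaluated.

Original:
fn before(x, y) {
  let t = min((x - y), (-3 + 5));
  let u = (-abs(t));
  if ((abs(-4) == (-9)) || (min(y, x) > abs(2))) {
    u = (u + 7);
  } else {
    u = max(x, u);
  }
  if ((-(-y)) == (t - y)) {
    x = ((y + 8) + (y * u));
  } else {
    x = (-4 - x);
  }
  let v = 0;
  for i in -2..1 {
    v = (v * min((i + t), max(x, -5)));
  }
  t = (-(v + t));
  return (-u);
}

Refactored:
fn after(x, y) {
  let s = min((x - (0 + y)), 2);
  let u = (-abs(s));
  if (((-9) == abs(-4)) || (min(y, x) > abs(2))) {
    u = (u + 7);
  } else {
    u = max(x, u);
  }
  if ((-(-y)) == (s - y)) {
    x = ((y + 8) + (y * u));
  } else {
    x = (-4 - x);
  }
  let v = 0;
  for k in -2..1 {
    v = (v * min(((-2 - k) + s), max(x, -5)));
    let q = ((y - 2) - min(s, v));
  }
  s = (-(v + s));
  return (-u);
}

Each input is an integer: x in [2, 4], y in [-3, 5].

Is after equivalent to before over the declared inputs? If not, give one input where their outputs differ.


Equivalent — the differences include arithmetic usage differs, plus statement counts differ, plus constant usage differs, plus local variable names differ, plus min/max/abs usage differs, yet no declared input distinguishes the two.
As a probe, take x=3, y=5: before runs t := -2 | u := -2 | ((abs(-4) == (-9)) || (min(y, x) > abs(2))): true | u := 5 | ((-(-y)) == (t - y)): false | x := -7 | v := 0 | iter i=-2: | v := 0 | iter i=-1: | v := 0 | iter i=0: | v := 0 | t := 2 | result -5; after runs s := -2 | u := -2 | (((-9) == abs(-4)) || (min(y, x) > abs(2))): true | u := 5 | ((-(-y)) == (s - y)): false | x := -7 | v := 0 | iter k=-2: | v := 0 | q := 5 | iter k=-1: | v := 0 | q := 5 | iter k=0: | v := 0 | q := 5 | s := 2 | result -5; both end at -5.
Every one of the 27 inputs gives matching results.
verdict: equivalent


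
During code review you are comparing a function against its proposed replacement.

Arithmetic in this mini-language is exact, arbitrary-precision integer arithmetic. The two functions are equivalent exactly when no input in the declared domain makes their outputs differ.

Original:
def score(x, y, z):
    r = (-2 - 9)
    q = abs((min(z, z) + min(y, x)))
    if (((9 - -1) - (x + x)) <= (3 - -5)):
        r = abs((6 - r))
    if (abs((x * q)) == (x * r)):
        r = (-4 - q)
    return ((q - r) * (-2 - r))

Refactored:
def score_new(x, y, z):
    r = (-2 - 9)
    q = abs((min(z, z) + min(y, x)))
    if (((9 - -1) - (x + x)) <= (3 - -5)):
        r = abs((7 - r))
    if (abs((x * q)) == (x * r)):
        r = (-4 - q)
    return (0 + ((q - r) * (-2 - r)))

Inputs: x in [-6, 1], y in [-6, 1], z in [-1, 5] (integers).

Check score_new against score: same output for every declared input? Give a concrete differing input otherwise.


Run the pair on x=1, y=-6, z=-1.
score: r becomes -11; next q becomes 7; next (((9 - -1) - (x + x)) <= (3 - -5)) evaluates to true; next r becomes 17; next (abs((x * q)) == (x * r)) evaluates to false; next final value 190
score_new: r becomes -11; next q becomes 7; next (((9 - -1) - (x + x)) <= (3 - -5)) evaluates to true; next r becomes 18; next (abs((x * q)) == (x * r)) evaluates to false; next final value 220
190 and 220 differ, so these are not the same function on this domain.
verdict: not equivalent; witness: x=1, y=-6, z=-1


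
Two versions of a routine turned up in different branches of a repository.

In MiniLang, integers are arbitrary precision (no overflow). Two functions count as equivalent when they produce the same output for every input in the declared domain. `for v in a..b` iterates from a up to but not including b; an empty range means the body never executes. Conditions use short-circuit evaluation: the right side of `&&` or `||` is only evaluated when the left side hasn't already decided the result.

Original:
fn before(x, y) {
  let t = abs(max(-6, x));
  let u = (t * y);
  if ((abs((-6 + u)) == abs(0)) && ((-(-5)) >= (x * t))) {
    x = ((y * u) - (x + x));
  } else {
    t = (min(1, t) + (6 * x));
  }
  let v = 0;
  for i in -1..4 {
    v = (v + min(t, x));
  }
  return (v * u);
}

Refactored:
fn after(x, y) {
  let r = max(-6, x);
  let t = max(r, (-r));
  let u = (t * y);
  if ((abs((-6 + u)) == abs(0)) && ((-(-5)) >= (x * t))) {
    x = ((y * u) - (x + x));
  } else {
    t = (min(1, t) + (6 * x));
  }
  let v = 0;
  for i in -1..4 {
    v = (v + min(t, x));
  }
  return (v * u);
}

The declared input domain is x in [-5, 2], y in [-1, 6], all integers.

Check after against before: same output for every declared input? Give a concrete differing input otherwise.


This is a faithful refactor — local variable names differ; and statement counts differ; and min/max/abs usage differs, but the computed results match everywhere.
Tracing x=-4, y=1: before: t = 4; u = 4; ((abs((-6 + u)) == abs(0)) && ((-(-5)) >= (x * t))) -> false; t = -23; v = 0; [i=-1]; v = -23; [i=0]; v = -46; [i=1]; v = -69; [i=2]; v = -92; [i=3]; v = -115; return -460 | after: r = -4; t = 4; u = 4; ((abs((-6 + u)) == abs(0)) && ((-(-5)) >= (x * t))) -> false; t = -23; v = 0; [i=-1]; v = -23; [i=0]; v = -46; [i=1]; v = -69; [i=2]; v = -92; [i=3]; v = -115; return -460 — matching result -460.
Checked all 64 inputs in the declared domain: the outputs agree on every one.
verdict: equivalent


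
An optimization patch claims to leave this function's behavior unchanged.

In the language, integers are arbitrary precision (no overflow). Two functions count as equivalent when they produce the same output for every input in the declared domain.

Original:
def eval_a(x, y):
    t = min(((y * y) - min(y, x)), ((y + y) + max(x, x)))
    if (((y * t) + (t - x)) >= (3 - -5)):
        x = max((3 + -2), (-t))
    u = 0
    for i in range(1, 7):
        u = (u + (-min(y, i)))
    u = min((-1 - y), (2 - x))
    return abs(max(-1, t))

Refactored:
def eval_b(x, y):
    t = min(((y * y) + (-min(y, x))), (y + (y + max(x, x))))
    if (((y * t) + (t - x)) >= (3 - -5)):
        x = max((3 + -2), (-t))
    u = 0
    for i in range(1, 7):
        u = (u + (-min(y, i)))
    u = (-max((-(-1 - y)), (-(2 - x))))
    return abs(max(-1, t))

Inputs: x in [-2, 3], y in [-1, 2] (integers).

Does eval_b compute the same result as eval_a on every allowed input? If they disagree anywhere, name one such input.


The two are interchangeable: min/max/abs usage differs; also arithmetic usage differs, and every declared input agrees.
Spot check at x=1, y=0 — eval_a: t becomes 0; next (((y * t) + (t - x)) >= (3 - -5)) evaluates to false; next u becomes 0; next at i=1:; next u becomes 0; next at i=2:; next u becomes 0; next at i=3:; next u becomes 0; next at i=4:; next u becomes 0; next at i=5:; next u becomes 0; next at i=6:; next u becomes 0; next u becomes -1; next final value 0. eval_b: t becomes 0; next (((y * t) + (t - x)) >= (3 - -5)) evaluates to false; next u becomes 0; next at i=1:; next u becomes 0; next at i=2:; next u becomes 0; next at i=3:; next u becomes 0; next at i=4:; next u becomes 0; next at i=5:; next u becomes 0; next at i=6:; next u becomes 0; next u becomes -1; next final value 0. Both give 0.
Across all 24 domain points the two functions coincide.
verdict: equivalent


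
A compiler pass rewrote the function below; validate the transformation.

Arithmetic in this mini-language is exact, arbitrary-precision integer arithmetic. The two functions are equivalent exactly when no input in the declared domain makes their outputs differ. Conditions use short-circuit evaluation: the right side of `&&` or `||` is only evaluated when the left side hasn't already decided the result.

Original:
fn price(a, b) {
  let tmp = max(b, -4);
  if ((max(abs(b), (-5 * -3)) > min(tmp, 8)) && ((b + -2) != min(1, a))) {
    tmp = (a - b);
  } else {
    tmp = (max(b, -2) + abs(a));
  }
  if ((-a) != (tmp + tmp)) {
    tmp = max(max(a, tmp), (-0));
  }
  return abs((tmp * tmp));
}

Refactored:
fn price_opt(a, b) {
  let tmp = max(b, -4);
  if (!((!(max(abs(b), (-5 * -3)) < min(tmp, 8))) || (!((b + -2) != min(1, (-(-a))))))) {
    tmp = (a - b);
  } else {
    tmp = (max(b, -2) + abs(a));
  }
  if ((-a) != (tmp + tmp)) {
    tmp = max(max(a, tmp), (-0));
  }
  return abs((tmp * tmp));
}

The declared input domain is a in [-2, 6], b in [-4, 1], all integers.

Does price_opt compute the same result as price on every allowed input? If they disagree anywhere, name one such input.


Consider the input a=-2, b=-4.
price: tmp = -4; ((max(abs(b), (-5 * -3)) > min(tmp, 8)) && ((b + -2) != min(1, a))) -> true; tmp = 2; ((-a) != (tmp + tmp)) -> true; tmp = 2; return 4
price_opt: tmp = -4; (!((!(max(abs(b), (-5 * -3)) < min(tmp, 8))) || (!((b + -2) != min(1, (-(-a))))))) -> false; tmp = 0; ((-a) != (tmp + tmp)) -> true; tmp = 0; return 0
4 != 0, so the rewrite changes behavior.
verdict: not equivalent; witness: a=-2, b=-4


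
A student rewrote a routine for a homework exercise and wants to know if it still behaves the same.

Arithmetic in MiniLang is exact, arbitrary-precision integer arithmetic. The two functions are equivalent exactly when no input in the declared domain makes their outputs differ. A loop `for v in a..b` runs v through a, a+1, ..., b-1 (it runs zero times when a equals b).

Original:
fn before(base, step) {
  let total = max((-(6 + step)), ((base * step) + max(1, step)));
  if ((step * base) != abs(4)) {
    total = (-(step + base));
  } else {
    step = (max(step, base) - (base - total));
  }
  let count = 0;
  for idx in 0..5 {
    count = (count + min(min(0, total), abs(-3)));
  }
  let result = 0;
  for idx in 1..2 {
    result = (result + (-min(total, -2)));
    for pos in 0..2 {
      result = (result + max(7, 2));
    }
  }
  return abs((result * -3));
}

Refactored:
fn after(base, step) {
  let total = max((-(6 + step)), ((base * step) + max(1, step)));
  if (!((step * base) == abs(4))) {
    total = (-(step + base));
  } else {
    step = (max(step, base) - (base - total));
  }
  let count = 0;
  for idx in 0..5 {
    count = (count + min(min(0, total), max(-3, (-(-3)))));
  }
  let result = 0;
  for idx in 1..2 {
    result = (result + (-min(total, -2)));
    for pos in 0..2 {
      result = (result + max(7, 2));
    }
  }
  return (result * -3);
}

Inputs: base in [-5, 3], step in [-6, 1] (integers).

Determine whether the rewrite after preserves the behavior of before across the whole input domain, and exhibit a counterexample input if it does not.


These are not equivalent — on base=-5, step=-6 the outputs split (48 vs -48).
before: total := 31 | ((step * base) != abs(4)): true | total := 11 | count := 0 | iter idx=0: | count := 0 | iter idx=1: | count := 0 | iter idx=2: | count := 0 | iter idx=3: | count := 0 | iter idx=4: | count := 0 | result := 0 | iter idx=1: | result := 2 | iter pos=0: | result := 9 | iter pos=1: | result := 16 | result 48
after: total := 31 | (!((step * base) == abs(4))): true | total := 11 | count := 0 | iter idx=0: | count := 0 | iter idx=1: | count := 0 | iter idx=2: | count := 0 | iter idx=3: | count := 0 | iter idx=4: | count := 0 | result := 0 | iter idx=1: | result := 2 | iter pos=0: | result := 9 | iter pos=1: | result := 16 | result -48
verdict: not equivalent; witness: base=-5, step=-6


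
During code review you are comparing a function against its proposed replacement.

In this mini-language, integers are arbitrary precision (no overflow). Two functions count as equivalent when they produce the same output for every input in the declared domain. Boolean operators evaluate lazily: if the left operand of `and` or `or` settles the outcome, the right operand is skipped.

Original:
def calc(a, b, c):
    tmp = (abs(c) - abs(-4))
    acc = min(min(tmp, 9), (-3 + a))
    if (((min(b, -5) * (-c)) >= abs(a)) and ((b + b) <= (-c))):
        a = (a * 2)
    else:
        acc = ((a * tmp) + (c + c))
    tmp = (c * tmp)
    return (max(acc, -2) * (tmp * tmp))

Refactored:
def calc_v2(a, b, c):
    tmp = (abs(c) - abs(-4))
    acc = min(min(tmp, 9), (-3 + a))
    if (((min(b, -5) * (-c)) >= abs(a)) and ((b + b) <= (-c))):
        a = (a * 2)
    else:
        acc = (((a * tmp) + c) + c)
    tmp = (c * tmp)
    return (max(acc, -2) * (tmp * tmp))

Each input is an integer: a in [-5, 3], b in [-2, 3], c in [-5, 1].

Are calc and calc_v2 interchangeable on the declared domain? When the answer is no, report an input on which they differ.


This is a faithful refactor — same computation, different form, but the computed results match everywhere.
One worked example (a=3, b=-2, c=-5) — calc: tmp becomes 1; next acc becomes 0; next (((min(b, -5) * (-c)) >= abs(a)) and ((b + b) <= (-c))) evaluates to false; next acc becomes -7; next tmp becomes -5; next final value -50; calc_v2: tmp becomes 1; next acc becomes 0; next (((min(b, -5) * (-c)) >= abs(a)) and ((b + b) <= (-c))) evaluates to false; next acc becomes -7; next tmp becomes -5; next final value -50; agreement on -50.
An exhaustive pass over the 378 declared inputs shows identical outputs.
verdict: equivalent


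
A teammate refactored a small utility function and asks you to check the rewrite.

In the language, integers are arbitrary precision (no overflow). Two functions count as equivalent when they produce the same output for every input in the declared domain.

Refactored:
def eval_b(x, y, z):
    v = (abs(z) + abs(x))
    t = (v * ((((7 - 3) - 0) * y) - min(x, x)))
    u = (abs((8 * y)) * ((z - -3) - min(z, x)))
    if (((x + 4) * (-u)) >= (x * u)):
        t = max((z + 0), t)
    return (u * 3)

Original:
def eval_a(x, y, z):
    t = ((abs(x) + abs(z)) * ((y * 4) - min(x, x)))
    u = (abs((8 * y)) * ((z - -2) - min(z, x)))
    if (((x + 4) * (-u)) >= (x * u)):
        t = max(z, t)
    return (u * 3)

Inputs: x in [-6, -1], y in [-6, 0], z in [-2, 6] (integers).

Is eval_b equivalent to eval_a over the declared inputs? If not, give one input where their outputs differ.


These are not equivalent — on x=-6, y=-6, z=-2 the outputs split (864 vs 1008).
eval_a: t := -144 | u := 288 | (((x + 4) * (-u)) >= (x * u)): true | t := -2 | result 864
eval_b: v := 8 | t := -144 | u := 336 | (((x + 4) * (-u)) >= (x * u)): true | t := -2 | result 1008
verdict: not equivalent; witness: x=-6, y=-6, z=-2


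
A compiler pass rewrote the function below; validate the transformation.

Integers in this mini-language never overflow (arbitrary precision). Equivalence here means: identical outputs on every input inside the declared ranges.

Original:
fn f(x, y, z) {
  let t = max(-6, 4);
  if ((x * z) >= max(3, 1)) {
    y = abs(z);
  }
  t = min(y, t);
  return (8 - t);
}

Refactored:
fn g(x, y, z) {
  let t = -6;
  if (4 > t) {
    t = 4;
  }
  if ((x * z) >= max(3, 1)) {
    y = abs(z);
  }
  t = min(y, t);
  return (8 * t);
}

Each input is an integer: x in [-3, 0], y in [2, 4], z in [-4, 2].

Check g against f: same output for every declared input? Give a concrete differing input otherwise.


Input x=-3, y=2, z=-4: 4 from f versus 32 from g.
verdict: not equivalent; witness: x=-3, y=2, z=-4


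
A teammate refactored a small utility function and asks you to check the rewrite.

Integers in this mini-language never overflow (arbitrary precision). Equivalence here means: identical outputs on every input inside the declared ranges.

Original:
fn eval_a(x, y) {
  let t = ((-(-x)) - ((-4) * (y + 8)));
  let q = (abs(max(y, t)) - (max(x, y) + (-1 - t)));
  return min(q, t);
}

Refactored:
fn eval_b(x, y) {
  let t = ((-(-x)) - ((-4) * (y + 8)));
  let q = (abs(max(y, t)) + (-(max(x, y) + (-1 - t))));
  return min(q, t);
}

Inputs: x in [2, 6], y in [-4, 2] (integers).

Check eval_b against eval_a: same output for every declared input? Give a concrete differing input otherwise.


Equivalent — the differences include arithmetic usage differs, yet no declared input distinguishes the two.
Tracing x=3, y=1: eval_a: t=39, then q=76, then returns 39 | eval_b: t=39, then q=76, then returns 39 — matching result 39.
Across all 35 domain points the two functions coincide.
verdict: equivalent


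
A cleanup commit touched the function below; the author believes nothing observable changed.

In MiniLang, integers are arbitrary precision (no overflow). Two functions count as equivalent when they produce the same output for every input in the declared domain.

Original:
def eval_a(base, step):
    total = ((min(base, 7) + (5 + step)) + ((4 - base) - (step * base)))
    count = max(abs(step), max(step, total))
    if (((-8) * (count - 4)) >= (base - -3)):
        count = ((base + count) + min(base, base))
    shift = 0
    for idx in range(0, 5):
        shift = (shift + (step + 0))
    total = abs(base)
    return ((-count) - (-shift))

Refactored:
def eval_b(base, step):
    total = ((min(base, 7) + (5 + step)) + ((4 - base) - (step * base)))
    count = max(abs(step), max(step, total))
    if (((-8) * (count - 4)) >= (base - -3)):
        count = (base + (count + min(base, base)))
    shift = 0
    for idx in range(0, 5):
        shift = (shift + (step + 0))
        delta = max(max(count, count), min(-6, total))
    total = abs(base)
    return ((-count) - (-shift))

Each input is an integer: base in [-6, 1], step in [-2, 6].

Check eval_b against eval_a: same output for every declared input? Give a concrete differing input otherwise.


Reading the diff, among the changes: constant usage differs, and statement counts differ, and min/max/abs usage differs, and local variable names differ.
Tracing base=1, step=4: eval_a: total := 9 | count := 9 | (((-8) * (count - 4)) >= (base - -3)): false | shift := 0 | iter idx=0: | shift := 4 | iter idx=1: | shift := 8 | iter idx=2: | shift := 12 | iter idx=3: | shift := 16 | iter idx=4: | shift := 20 | total := 1 | result 11 | eval_b: total := 9 | count := 9 | (((-8) * (count - 4)) >= (base - -3)): false | shift := 0 | iter idx=0: | shift := 4 | delta := 9 | iter idx=1: | shift := 8 | delta := 9 | iter idx=2: | shift := 12 | delta := 9 | iter idx=3: | shift := 16 | delta := 9 | iter idx=4: | shift := 20 | delta := 9 | total := 1 | result 11 — matching result 11.
Across all 72 domain points the two functions coincide.
verdict: equivalent


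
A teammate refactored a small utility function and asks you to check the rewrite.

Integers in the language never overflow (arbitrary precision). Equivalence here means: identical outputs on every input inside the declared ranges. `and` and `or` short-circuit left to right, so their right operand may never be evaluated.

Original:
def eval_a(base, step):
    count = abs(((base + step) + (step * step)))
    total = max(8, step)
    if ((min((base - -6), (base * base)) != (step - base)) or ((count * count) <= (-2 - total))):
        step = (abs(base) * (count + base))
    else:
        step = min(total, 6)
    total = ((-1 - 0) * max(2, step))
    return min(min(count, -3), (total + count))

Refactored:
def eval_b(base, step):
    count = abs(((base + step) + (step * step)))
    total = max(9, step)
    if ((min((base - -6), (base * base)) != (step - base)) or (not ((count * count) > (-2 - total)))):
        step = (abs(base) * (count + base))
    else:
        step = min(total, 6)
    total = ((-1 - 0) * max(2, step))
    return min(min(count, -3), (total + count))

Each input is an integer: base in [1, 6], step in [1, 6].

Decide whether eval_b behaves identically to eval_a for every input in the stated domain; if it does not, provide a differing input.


Equivalent. Although `8` became `9`, no input in the stated domain can expose it.
Every one of the 36 inputs gives matching results.
One worked example (base=6, step=5) — eval_a: count := 36 | total := 8 | ((min((base - -6), (base * base)) != (step - base)) or ((count * count) <= (-2 - total))): true | step := 252 | total := -252 | result -216; eval_b: count := 36 | total := 9 | ((min((base - -6), (base * base)) != (step - base)) or (not ((count * count) > (-2 - total)))): true | step := 252 | total := -252 | result -216; agreement on -216.
verdict: equivalent


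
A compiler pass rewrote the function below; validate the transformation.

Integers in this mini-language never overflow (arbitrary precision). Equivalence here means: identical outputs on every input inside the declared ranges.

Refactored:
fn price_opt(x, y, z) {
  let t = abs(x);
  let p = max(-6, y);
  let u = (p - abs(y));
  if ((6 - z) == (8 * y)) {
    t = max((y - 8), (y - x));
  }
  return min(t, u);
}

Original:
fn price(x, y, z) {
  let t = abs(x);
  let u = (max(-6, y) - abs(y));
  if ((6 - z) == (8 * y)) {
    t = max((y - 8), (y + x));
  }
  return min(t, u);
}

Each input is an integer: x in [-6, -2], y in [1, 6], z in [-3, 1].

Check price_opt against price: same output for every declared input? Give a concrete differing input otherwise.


On input x=-6, y=1, z=-2, price returns -5 while price_opt returns 0.
verdict: not equivalent; witness: x=-6, y=1, z=-2


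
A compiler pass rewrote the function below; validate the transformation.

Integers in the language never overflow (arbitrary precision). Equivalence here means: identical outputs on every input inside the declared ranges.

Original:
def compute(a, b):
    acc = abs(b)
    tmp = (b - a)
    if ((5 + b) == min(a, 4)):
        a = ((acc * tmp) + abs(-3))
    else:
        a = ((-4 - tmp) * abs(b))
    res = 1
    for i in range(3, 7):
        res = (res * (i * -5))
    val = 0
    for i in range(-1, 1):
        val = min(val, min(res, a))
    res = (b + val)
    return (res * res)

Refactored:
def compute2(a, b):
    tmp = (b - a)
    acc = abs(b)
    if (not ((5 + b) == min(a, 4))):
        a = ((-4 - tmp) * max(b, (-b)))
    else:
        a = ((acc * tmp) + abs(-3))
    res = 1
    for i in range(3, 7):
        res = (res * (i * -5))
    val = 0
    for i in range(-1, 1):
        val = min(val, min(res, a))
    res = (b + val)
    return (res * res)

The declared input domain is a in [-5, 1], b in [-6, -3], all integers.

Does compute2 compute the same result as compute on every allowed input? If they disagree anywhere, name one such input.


This is a faithful refactor — min/max/abs usage differs; boolean connective usage differs, but the computed results match everywhere.
Tracing a=-5, b=-4: compute: acc=4, then tmp=1, then ((5 + b) == min(a, 4)) is false, then a=-20, then res=1, then (i=3), then res=-15, then (i=4), then res=300, then (i=5), then res=-7500, then (i=6), then res=225000, then val=0, then (i=-1), then val=-20, then (i=0), then val=-20, then res=-24, then returns 576 | compute2: tmp=1, then acc=4, then (not ((5 + b) == min(a, 4))) is true, then a=-20, then res=1, then (i=3), then res=-15, then (i=4), then res=300, then (i=5), then res=-7500, then (i=6), then res=225000, then val=0, then (i=-1), then val=-20, then (i=0), then val=-20, then res=-24, then returns 576 — matching result 576.
Across all 28 domain points the two functions coincide.
verdict: equivalent
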